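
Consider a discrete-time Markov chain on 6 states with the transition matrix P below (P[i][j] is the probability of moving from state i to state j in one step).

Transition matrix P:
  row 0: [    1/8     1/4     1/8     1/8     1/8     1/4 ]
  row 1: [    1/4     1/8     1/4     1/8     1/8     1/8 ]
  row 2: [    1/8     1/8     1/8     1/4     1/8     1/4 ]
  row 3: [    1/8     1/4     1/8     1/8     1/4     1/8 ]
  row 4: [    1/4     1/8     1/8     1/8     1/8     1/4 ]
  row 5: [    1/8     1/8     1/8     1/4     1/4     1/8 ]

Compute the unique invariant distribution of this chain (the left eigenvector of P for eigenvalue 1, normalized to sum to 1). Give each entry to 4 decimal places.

π = [0.1670, 0.1667, 0.1458, 0.1664, 0.1689, 0.1852]

Balance equations π_j = Σ_i π_i·P[i][j]:
  π_0 = 1/8·π_0 + 1/4·π_1 + 1/8·π_2 + 1/8·π_3 + 1/4·π_4 + 1/8·π_5
  π_1 = 1/4·π_0 + 1/8·π_1 + 1/8·π_2 + 1/4·π_3 + 1/8·π_4 + 1/8·π_5
  π_2 = 1/8·π_0 + 1/4·π_1 + 1/8·π_2 + 1/8·π_3 + 1/8·π_4 + 1/8·π_5
  π_3 = 1/8·π_0 + 1/8·π_1 + 1/4·π_2 + 1/8·π_3 + 1/8·π_4 + 1/4·π_5
  π_4 = 1/8·π_0 + 1/8·π_1 + 1/8·π_2 + 1/4·π_3 + 1/8·π_4 + 1/4·π_5
  normalize: π_0 + π_1 + π_2 + π_3 + π_4 + π_5 = 1
Solving the linear system gives exactly π = [195/1168, 1/6, 7/48, 583/3504, 37/219, 649/3504].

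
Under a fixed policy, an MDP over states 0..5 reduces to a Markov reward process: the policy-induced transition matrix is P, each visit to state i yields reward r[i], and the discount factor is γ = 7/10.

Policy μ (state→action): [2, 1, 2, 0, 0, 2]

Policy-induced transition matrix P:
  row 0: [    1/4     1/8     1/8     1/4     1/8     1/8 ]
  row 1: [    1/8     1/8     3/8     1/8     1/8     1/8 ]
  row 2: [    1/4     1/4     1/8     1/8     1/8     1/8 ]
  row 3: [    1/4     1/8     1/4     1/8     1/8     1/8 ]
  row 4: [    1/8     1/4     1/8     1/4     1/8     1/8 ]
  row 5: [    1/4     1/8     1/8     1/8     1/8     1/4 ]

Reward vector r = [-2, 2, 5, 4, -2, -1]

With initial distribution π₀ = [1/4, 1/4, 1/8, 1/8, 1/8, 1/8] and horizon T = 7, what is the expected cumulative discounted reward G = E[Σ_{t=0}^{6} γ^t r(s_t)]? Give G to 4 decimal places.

G = 3.1093

t=0: π = [0.2500, 0.2500, 0.1250, 0.1250, 0.1250, 0.1250], E[r] = 0.7500, γ^t·E[r] = 0.750000, running G = 0.750000
t=1: π = [0.2031, 0.1563, 0.2031, 0.1719, 0.1250, 0.1406], E[r] = 1.2188, γ^t·E[r] = 0.853125, running G = 1.603125
t=2: π = [0.2148, 0.1660, 0.1855, 0.1660, 0.1250, 0.1426], E[r] = 1.1016, γ^t·E[r] = 0.539766, running G = 2.142891
t=3: π = [0.2136, 0.1638, 0.1873, 0.1675, 0.1250, 0.1428], E[r] = 1.1138, γ^t·E[r] = 0.382023, running G = 2.524914
t=4: π = [0.2139, 0.1640, 0.1869, 0.1673, 0.1250, 0.1429], E[r] = 1.1112, γ^t·E[r] = 0.266793, running G = 2.791707
t=5: π = [0.2139, 0.1640, 0.1869, 0.1674, 0.1250, 0.1429], E[r] = 1.1114, γ^t·E[r] = 0.186800, running G = 2.978507
t=6: π = [0.2139, 0.1640, 0.1869, 0.1674, 0.1250, 0.1429], E[r] = 1.1114, γ^t·E[r] = 0.130754, running G = 3.109261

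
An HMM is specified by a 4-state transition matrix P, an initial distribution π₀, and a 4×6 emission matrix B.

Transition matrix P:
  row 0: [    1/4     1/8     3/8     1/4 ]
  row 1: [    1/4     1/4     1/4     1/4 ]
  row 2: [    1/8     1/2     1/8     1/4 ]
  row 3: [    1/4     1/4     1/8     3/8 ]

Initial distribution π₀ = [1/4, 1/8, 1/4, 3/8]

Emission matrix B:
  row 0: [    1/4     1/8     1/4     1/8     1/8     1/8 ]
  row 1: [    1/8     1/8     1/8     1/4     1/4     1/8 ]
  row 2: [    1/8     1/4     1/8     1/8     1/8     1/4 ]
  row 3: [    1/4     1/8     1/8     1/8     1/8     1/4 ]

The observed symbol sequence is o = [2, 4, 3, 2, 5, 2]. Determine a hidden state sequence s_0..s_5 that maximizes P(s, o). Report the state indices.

t=0: δ = [6.250e-02, 1.562e-02, 3.125e-02, 4.688e-02]  (obs o_0=2)
t=1: δ = [1.953e-03, 3.906e-03, 2.930e-03, 2.197e-03]  ψ = [0, 2, 0, 3]  (obs o_1=4)
t=2: δ = [1.221e-04, 3.662e-04, 1.221e-04, 1.221e-04]  ψ = [1, 2, 1, 1]  (obs o_2=3)
t=3: δ = [2.289e-05, 1.144e-05, 1.144e-05, 1.144e-05]  ψ = [1, 1, 1, 1]  (obs o_3=2)
t=4: δ = [7.153e-07, 7.153e-07, 2.146e-06, 1.431e-06]  ψ = [0, 2, 0, 0]  (obs o_4=5)
t=5: δ = [8.941e-08, 1.341e-07, 3.353e-08, 6.706e-08]  ψ = [3, 2, 0, 2]  (obs o_5=2)
backtrack: best end state = 1; path = [0, 2, 1, 0, 2, 1]

path = [0, 2, 1, 0, 2, 1]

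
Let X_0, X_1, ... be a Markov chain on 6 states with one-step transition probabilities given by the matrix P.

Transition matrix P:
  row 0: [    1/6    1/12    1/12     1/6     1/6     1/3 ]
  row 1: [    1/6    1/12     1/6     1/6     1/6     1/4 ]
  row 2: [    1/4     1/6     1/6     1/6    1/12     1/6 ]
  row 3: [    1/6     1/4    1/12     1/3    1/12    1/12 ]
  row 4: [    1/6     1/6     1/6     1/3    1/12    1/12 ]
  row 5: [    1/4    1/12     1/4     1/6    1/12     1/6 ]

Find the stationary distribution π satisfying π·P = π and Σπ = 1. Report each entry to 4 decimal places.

Balance equations π_j = Σ_i π_i·P[i][j]:
  π_0 = 1/6·π_0 + 1/6·π_1 + 1/4·π_2 + 1/6·π_3 + 1/6·π_4 + 1/4·π_5
  π_1 = 1/12·π_0 + 1/12·π_1 + 1/6·π_2 + 1/4·π_3 + 1/6·π_4 + 1/12·π_5
  π_2 = 1/12·π_0 + 1/6·π_1 + 1/6·π_2 + 1/12·π_3 + 1/6·π_4 + 1/4·π_5
  π_3 = 1/6·π_0 + 1/6·π_1 + 1/6·π_2 + 1/3·π_3 + 1/3·π_4 + 1/6·π_5
  π_4 = 1/6·π_0 + 1/6·π_1 + 1/12·π_2 + 1/12·π_3 + 1/12·π_4 + 1/12·π_5
  normalize: π_0 + π_1 + π_2 + π_3 + π_4 + π_5 = 1
Solving the linear system gives exactly π = [3957/20377, 2892/20377, 439/2982, 27175/122262, 13613/122262, 22381/122262].

π = [0.1942, 0.1419, 0.1472, 0.2223, 0.1113, 0.1831]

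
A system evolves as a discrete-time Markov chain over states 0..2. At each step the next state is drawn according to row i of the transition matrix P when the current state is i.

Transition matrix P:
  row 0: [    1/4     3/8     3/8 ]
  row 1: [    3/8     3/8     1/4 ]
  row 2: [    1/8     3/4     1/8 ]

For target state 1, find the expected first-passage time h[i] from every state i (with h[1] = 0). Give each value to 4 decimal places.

First-step conditioning: h[1] = 0; for i ≠ 1, h[i] = 1 + Σ_k P[i][k]·h[k].
  h[0] = 1 + 1/4·h[0] + 3/8·h[2]
  h[2] = 1 + 1/8·h[0] + 1/8·h[2]
Solving the 2×2 linear system over states ≠ 1 gives exactly h = [80/39, 0, 56/39] (h[1] = 0 is the target).

h = [2.0513, 0.0000, 1.4359]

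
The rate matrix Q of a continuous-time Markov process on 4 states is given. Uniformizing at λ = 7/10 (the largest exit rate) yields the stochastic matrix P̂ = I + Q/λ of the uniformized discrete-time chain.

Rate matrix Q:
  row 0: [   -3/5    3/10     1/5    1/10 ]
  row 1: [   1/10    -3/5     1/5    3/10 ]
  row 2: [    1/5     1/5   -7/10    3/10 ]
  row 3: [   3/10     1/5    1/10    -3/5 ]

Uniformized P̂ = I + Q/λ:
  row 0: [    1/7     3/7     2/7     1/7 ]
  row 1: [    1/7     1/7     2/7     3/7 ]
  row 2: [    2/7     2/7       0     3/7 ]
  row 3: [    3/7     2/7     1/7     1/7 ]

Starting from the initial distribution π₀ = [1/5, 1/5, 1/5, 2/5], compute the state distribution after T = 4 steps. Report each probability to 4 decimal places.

t=0: π = [0.2000, 0.2000, 0.2000, 0.4000]
t=1: π = [0.2857, 0.2857, 0.1714, 0.2571]
t=2: π = [0.2408, 0.2857, 0.2000, 0.2735]
t=3: π = [0.2496, 0.2793, 0.1895, 0.2816]
t=4: π = [0.2504, 0.2815, 0.1913, 0.2768]

π = [0.2504, 0.2815, 0.1913, 0.2768]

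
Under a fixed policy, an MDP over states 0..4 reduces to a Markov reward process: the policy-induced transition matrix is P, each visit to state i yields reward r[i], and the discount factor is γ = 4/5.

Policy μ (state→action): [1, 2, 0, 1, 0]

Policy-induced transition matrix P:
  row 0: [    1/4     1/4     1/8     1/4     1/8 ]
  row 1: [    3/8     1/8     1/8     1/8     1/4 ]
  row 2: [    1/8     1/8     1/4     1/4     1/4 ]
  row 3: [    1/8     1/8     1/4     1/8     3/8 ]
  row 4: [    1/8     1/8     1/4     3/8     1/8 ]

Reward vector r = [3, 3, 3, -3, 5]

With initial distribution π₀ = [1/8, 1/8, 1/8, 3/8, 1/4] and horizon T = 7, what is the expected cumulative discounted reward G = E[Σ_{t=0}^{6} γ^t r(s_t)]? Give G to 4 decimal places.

t=0: π = [0.1250, 0.1250, 0.1250, 0.3750, 0.2500], E[r] = 1.2500, γ^t·E[r] = 1.250000, running G = 1.250000
t=1: π = [0.1719, 0.1406, 0.2188, 0.2188, 0.2500], E[r] = 2.1875, γ^t·E[r] = 1.750000, running G = 3.000000
t=2: π = [0.1816, 0.1465, 0.2109, 0.2363, 0.2246], E[r] = 2.0313, γ^t·E[r] = 1.300000, running G = 4.300000
t=3: π = [0.1843, 0.1477, 0.2090, 0.2302, 0.2288], E[r] = 2.0762, γ^t·E[r] = 1.063000, running G = 5.363000
t=4: π = [0.1850, 0.1480, 0.2085, 0.2314, 0.2271], E[r] = 2.0662, γ^t·E[r] = 0.846300, running G = 6.209300
t=5: π = [0.1851, 0.1481, 0.2084, 0.2310, 0.2274], E[r] = 2.0690, γ^t·E[r] = 0.677970, running G = 6.887270
t=6: π = [0.1852, 0.1481, 0.2083, 0.2310, 0.2273], E[r] = 2.0684, γ^t·E[r] = 0.542211, running G = 7.429481

G = 7.4295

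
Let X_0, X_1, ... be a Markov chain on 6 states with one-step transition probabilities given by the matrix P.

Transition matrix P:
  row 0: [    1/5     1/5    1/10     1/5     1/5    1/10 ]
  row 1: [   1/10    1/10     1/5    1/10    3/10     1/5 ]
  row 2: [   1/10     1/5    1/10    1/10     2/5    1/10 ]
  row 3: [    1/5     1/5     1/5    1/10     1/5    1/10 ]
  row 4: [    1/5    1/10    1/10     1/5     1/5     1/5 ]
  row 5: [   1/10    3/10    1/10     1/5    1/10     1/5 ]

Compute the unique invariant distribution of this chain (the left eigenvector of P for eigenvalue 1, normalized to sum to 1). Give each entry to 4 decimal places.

π = [0.1536, 0.1752, 0.1329, 0.1538, 0.2285, 0.1560]

Balance equations π_j = Σ_i π_i·P[i][j]:
  π_0 = 1/5·π_0 + 1/10·π_1 + 1/10·π_2 + 1/5·π_3 + 1/5·π_4 + 1/10·π_5
  π_1 = 1/5·π_0 + 1/10·π_1 + 1/5·π_2 + 1/5·π_3 + 1/10·π_4 + 3/10·π_5
  π_2 = 1/10·π_0 + 1/5·π_1 + 1/10·π_2 + 1/5·π_3 + 1/10·π_4 + 1/10·π_5
  π_3 = 1/5·π_0 + 1/10·π_1 + 1/10·π_2 + 1/10·π_3 + 1/5·π_4 + 1/5·π_5
  π_4 = 1/5·π_0 + 3/10·π_1 + 2/5·π_2 + 1/5·π_3 + 1/5·π_4 + 1/10·π_5
  normalize: π_0 + π_1 + π_2 + π_3 + π_4 + π_5 = 1
Solving the linear system gives exactly π = [17039/110938, 19439/110938, 7372/55469, 17063/110938, 12675/55469, 17303/110938].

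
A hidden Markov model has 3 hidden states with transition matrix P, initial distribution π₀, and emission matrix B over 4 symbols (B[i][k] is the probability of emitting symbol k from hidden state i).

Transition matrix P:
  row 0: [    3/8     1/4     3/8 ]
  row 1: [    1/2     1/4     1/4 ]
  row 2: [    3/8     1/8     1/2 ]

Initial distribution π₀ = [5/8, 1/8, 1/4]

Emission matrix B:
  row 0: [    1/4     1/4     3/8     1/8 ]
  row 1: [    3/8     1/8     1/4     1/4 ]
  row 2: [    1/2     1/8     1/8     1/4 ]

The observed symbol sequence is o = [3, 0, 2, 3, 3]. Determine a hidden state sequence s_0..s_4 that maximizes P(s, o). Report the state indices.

t=0: δ = [7.812e-02, 3.125e-02, 6.250e-02]  (obs o_0=3)
t=1: δ = [7.324e-03, 7.324e-03, 1.562e-02]  ψ = [0, 0, 2]  (obs o_1=0)
t=2: δ = [2.197e-03, 4.883e-04, 9.766e-04]  ψ = [2, 2, 2]  (obs o_2=2)
t=3: δ = [1.030e-04, 1.373e-04, 2.060e-04]  ψ = [0, 0, 0]  (obs o_3=3)
t=4: δ = [9.656e-06, 8.583e-06, 2.575e-05]  ψ = [2, 1, 2]  (obs o_4=3)
backtrack: best end state = 2; path = [2, 2, 0, 2, 2]

path = [2, 2, 0, 2, 2]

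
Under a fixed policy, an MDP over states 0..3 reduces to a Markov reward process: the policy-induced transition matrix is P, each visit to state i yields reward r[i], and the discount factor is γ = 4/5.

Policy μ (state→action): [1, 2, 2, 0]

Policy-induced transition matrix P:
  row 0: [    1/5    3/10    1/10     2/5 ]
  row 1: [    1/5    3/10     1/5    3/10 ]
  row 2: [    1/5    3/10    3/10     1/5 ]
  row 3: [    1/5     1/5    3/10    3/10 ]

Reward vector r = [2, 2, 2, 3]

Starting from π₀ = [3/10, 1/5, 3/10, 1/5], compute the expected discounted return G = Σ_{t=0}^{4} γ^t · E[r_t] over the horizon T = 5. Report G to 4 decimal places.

G = 7.6274

t=0: π = [0.3000, 0.2000, 0.3000, 0.2000], E[r] = 2.2000, γ^t·E[r] = 2.200000, running G = 2.200000
t=1: π = [0.2000, 0.2800, 0.2200, 0.3000], E[r] = 2.3000, γ^t·E[r] = 1.840000, running G = 4.040000
t=2: π = [0.2000, 0.2700, 0.2320, 0.2980], E[r] = 2.2980, γ^t·E[r] = 1.470720, running G = 5.510720
t=3: π = [0.2000, 0.2702, 0.2330, 0.2968], E[r] = 2.2968, γ^t·E[r] = 1.175962, running G = 6.686682
t=4: π = [0.2000, 0.2703, 0.2330, 0.2967], E[r] = 2.2967, γ^t·E[r] = 0.940728, running G = 7.627410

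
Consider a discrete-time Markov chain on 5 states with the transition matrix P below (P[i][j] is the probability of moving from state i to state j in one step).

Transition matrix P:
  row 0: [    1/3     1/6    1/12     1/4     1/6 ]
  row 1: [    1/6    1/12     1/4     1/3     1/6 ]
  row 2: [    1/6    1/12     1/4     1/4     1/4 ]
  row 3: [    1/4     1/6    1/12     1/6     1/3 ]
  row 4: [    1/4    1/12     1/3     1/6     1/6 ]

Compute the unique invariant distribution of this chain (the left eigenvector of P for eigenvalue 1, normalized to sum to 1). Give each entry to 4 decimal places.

Balance equations π_j = Σ_i π_i·P[i][j]:
  π_0 = 1/3·π_0 + 1/6·π_1 + 1/6·π_2 + 1/4·π_3 + 1/4·π_4
  π_1 = 1/6·π_0 + 1/12·π_1 + 1/12·π_2 + 1/6·π_3 + 1/12·π_4
  π_2 = 1/12·π_0 + 1/4·π_1 + 1/4·π_2 + 1/12·π_3 + 1/3·π_4
  π_3 = 1/4·π_0 + 1/3·π_1 + 1/4·π_2 + 1/6·π_3 + 1/6·π_4
  normalize: π_0 + π_1 + π_2 + π_3 + π_4 = 1
Solving the linear system gives exactly π = [4984/20401, 2495/20401, 3884/20401, 4555/20401, 4483/20401].

π = [0.2443, 0.1223, 0.1904, 0.2233, 0.2197]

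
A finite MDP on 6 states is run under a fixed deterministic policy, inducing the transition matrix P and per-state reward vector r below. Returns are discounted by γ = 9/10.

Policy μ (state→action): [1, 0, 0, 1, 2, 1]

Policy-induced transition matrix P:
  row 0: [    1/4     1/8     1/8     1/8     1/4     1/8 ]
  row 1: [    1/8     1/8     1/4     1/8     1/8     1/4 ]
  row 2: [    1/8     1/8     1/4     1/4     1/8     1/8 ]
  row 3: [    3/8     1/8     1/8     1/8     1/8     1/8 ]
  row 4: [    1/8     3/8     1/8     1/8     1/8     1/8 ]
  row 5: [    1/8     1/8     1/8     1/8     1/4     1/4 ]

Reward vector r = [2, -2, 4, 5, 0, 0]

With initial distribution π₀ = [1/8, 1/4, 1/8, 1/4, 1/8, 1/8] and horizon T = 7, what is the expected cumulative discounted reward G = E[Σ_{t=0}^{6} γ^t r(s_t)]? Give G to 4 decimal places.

t=0: π = [0.1250, 0.2500, 0.1250, 0.2500, 0.1250, 0.1250], E[r] = 1.5000, γ^t·E[r] = 1.500000, running G = 1.500000
t=1: π = [0.2031, 0.1563, 0.1719, 0.1406, 0.1563, 0.1719], E[r] = 1.4844, γ^t·E[r] = 1.335938, running G = 2.835938
t=2: π = [0.1855, 0.1641, 0.1660, 0.1465, 0.1719, 0.1660], E[r] = 1.4395, γ^t·E[r] = 1.165957, running G = 4.001895
t=3: π = [0.1848, 0.1680, 0.1663, 0.1458, 0.1689, 0.1663], E[r] = 1.4275, γ^t·E[r] = 1.040640, running G = 5.042535
t=4: π = [0.1845, 0.1672, 0.1668, 0.1458, 0.1689, 0.1668], E[r] = 1.4306, γ^t·E[r] = 0.938639, running G = 5.981174
t=5: π = [0.1845, 0.1672, 0.1668, 0.1458, 0.1689, 0.1668], E[r] = 1.4308, γ^t·E[r] = 0.844890, running G = 6.826063
t=6: π = [0.1845, 0.1672, 0.1667, 0.1458, 0.1689, 0.1667], E[r] = 1.4308, γ^t·E[r] = 0.760386, running G = 7.586450

G = 7.5864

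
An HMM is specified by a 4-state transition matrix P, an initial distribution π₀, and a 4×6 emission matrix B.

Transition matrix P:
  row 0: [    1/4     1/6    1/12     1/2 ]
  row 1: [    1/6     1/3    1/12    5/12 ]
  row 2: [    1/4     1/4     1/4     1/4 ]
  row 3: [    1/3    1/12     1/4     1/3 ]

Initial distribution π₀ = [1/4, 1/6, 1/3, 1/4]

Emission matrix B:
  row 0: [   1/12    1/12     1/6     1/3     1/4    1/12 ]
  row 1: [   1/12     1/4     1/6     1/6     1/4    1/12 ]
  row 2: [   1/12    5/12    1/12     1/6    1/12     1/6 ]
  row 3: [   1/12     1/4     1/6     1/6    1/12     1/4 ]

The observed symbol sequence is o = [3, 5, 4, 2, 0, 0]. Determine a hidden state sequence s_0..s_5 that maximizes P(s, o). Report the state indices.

path = [0, 3, 0, 3, 0, 3]

t=0: δ = [8.333e-02, 2.778e-02, 5.556e-02, 4.167e-02]  (obs o_0=3)
t=1: δ = [1.736e-03, 1.157e-03, 2.315e-03, 1.042e-02]  ψ = [0, 0, 2, 0]  (obs o_1=5)
t=2: δ = [8.681e-04, 2.170e-04, 2.170e-04, 2.894e-04]  ψ = [3, 3, 3, 3]  (obs o_2=4)
t=3: δ = [3.617e-05, 2.411e-05, 6.028e-06, 7.234e-05]  ψ = [0, 0, 0, 0]  (obs o_3=2)
t=4: δ = [2.009e-06, 6.698e-07, 1.507e-06, 2.009e-06]  ψ = [3, 1, 3, 3]  (obs o_4=0)
t=5: δ = [5.582e-08, 3.140e-08, 4.186e-08, 8.372e-08]  ψ = [3, 2, 3, 0]  (obs o_5=0)
backtrack: best end state = 3; path = [0, 3, 0, 3, 0, 3]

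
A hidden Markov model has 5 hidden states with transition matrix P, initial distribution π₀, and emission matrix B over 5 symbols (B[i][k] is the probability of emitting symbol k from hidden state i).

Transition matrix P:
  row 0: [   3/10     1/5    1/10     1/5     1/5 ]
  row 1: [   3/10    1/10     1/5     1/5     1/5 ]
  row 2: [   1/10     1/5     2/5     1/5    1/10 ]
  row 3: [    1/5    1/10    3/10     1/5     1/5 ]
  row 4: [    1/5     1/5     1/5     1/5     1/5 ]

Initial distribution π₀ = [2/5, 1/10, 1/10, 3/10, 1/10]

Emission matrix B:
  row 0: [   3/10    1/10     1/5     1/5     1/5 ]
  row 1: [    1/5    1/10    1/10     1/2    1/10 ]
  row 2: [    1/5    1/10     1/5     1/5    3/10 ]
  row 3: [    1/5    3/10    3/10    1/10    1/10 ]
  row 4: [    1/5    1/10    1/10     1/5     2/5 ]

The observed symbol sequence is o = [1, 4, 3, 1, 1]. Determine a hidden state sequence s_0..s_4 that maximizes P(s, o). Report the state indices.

t=0: δ = [4.000e-02, 1.000e-02, 1.000e-02, 9.000e-02, 1.000e-02]  (obs o_0=1)
t=1: δ = [3.600e-03, 9.000e-04, 8.100e-03, 1.800e-03, 7.200e-03]  ψ = [3, 3, 3, 3, 3]  (obs o_1=4)
t=2: δ = [2.880e-04, 8.100e-04, 6.480e-04, 1.620e-04, 2.880e-04]  ψ = [4, 2, 2, 2, 4]  (obs o_2=3)
t=3: δ = [2.430e-05, 1.296e-05, 2.592e-05, 4.860e-05, 1.620e-05]  ψ = [1, 2, 2, 1, 1]  (obs o_3=1)
t=4: δ = [9.720e-07, 5.184e-07, 1.458e-06, 2.916e-06, 9.720e-07]  ψ = [3, 2, 3, 3, 3]  (obs o_4=1)
backtrack: best end state = 3; path = [3, 2, 1, 3, 3]

path = [3, 2, 1, 3, 3]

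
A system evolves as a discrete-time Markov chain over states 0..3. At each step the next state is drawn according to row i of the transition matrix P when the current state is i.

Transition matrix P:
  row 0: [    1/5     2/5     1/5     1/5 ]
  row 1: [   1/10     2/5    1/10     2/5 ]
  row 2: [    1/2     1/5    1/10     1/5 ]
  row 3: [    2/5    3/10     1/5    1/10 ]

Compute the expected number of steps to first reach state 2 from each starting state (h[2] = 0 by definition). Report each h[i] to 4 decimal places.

h = [6.1538, 6.7582, 0.0000, 6.0989]

First-step conditioning: h[2] = 0; for i ≠ 2, h[i] = 1 + Σ_k P[i][k]·h[k].
  h[0] = 1 + 1/5·h[0] + 2/5·h[1] + 1/5·h[3]
  h[1] = 1 + 1/10·h[0] + 2/5·h[1] + 2/5·h[3]
  h[3] = 1 + 2/5·h[0] + 3/10·h[1] + 1/10·h[3]
Solving the 3×3 linear system over states ≠ 2 gives exactly h = [80/13, 615/91, 0, 555/91] (h[2] = 0 is the target).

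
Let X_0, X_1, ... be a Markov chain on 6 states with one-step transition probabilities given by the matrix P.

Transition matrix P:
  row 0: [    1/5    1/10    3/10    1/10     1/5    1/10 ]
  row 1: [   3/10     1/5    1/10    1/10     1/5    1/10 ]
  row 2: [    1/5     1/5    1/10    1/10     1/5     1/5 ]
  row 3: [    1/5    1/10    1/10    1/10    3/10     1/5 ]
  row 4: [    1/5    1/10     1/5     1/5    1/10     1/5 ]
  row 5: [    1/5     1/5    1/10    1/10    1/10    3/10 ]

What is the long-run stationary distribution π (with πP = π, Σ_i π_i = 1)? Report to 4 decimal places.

π = [0.2149, 0.1492, 0.1606, 0.1176, 0.1760, 0.1818]

Balance equations π_j = Σ_i π_i·P[i][j]:
  π_0 = 1/5·π_0 + 3/10·π_1 + 1/5·π_2 + 1/5·π_3 + 1/5·π_4 + 1/5·π_5
  π_1 = 1/10·π_0 + 1/5·π_1 + 1/5·π_2 + 1/10·π_3 + 1/10·π_4 + 1/5·π_5
  π_2 = 3/10·π_0 + 1/10·π_1 + 1/10·π_2 + 1/10·π_3 + 1/5·π_4 + 1/10·π_5
  π_3 = 1/10·π_0 + 1/10·π_1 + 1/10·π_2 + 1/10·π_3 + 1/5·π_4 + 1/10·π_5
  π_4 = 1/5·π_0 + 1/5·π_1 + 1/5·π_2 + 3/10·π_3 + 1/10·π_4 + 1/10·π_5
  normalize: π_0 + π_1 + π_2 + π_3 + π_4 + π_5 = 1
Solving the linear system gives exactly π = [10660/49601, 7398/49601, 7965/49601, 5833/49601, 8729/49601, 9016/49601].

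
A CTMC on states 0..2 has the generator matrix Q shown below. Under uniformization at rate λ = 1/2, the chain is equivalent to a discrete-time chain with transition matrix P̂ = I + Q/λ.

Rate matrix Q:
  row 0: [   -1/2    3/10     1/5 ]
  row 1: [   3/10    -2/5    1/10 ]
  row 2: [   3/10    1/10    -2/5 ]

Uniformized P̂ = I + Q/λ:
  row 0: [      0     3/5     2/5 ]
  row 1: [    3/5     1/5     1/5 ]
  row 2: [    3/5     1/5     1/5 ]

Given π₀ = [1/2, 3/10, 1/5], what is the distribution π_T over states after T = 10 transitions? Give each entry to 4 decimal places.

π = [0.3758, 0.3495, 0.2747]

t=0: π = [0.5000, 0.3000, 0.2000]
t=1: π = [0.3000, 0.4000, 0.3000]
t=2: π = [0.4200, 0.3200, 0.2600]
t=3: π = [0.3480, 0.3680, 0.2840]
t=4: π = [0.3912, 0.3392, 0.2696]
t=5: π = [0.3653, 0.3565, 0.2782]
t=6: π = [0.3808, 0.3461, 0.2731]
t=7: π = [0.3715, 0.3523, 0.2762]
t=8: π = [0.3771, 0.3486, 0.2743]
t=9: π = [0.3737, 0.3508, 0.2754]
t=10: π = [0.3758, 0.3495, 0.2747]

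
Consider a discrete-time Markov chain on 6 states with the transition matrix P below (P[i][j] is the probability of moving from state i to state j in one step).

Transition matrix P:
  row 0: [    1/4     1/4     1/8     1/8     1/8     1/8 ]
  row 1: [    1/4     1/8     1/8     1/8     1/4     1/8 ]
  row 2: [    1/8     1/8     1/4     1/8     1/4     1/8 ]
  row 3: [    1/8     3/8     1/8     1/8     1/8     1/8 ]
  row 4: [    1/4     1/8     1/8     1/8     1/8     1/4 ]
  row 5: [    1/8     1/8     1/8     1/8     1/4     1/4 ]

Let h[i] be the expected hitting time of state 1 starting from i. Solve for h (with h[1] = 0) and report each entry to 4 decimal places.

First-step conditioning: h[1] = 0; for i ≠ 1, h[i] = 1 + Σ_k P[i][k]·h[k].
  h[0] = 1 + 1/4·h[0] + 1/8·h[2] + 1/8·h[3] + 1/8·h[4] + 1/8·h[5]
  h[2] = 1 + 1/8·h[0] + 1/4·h[2] + 1/8·h[3] + 1/4·h[4] + 1/8·h[5]
  h[3] = 1 + 1/8·h[0] + 1/8·h[2] + 1/8·h[3] + 1/8·h[4] + 1/8·h[5]
  h[4] = 1 + 1/4·h[0] + 1/8·h[2] + 1/8·h[3] + 1/8·h[4] + 1/4·h[5]
  h[5] = 1 + 1/8·h[0] + 1/8·h[2] + 1/8·h[3] + 1/4·h[4] + 1/4·h[5]
Solving the 5×5 linear system over states ≠ 1 gives exactly h = [3520/727, 0, 4096/727, 3080/727, 4032/727, 4096/727] (h[1] = 0 is the target).

h = [4.8418, 0.0000, 5.6341, 4.2366, 5.5461, 5.6341]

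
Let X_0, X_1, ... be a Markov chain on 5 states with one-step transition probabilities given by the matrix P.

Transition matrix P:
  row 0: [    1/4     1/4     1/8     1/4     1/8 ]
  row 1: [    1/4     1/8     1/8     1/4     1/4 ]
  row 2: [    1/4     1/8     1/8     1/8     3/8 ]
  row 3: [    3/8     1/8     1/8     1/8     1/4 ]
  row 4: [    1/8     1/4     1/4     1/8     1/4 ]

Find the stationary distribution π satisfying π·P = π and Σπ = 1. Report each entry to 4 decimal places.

π = [0.2424, 0.1852, 0.1549, 0.1785, 0.2391]

Balance equations π_j = Σ_i π_i·P[i][j]:
  π_0 = 1/4·π_0 + 1/4·π_1 + 1/4·π_2 + 3/8·π_3 + 1/8·π_4
  π_1 = 1/4·π_0 + 1/8·π_1 + 1/8·π_2 + 1/8·π_3 + 1/4·π_4
  π_2 = 1/8·π_0 + 1/8·π_1 + 1/8·π_2 + 1/8·π_3 + 1/4·π_4
  π_3 = 1/4·π_0 + 1/4·π_1 + 1/8·π_2 + 1/8·π_3 + 1/8·π_4
  normalize: π_0 + π_1 + π_2 + π_3 + π_4 = 1
Solving the linear system gives exactly π = [8/33, 5/27, 46/297, 53/297, 71/297].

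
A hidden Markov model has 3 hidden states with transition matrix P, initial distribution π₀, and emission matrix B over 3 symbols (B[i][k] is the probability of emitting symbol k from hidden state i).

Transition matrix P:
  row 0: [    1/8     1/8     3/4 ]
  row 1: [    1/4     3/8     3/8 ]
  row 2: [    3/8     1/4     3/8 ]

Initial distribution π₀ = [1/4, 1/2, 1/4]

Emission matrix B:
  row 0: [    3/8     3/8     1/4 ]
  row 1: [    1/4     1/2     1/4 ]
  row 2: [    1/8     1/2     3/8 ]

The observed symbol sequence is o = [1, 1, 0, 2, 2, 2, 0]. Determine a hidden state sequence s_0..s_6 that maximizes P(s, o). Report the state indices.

t=0: δ = [9.375e-02, 2.500e-01, 1.250e-01]  (obs o_0=1)
t=1: δ = [2.344e-02, 4.688e-02, 4.688e-02]  ψ = [1, 1, 1]  (obs o_1=1)
t=2: δ = [6.592e-03, 4.395e-03, 2.197e-03]  ψ = [2, 1, 0]  (obs o_2=0)
t=3: δ = [2.747e-04, 4.120e-04, 1.854e-03]  ψ = [1, 1, 0]  (obs o_3=2)
t=4: δ = [1.738e-04, 1.159e-04, 2.607e-04]  ψ = [2, 2, 2]  (obs o_4=2)
t=5: δ = [2.444e-05, 1.629e-05, 4.888e-05]  ψ = [2, 2, 0]  (obs o_5=2)
t=6: δ = [6.874e-06, 3.055e-06, 2.291e-06]  ψ = [2, 2, 0]  (obs o_6=0)
backtrack: best end state = 0; path = [1, 2, 0, 2, 0, 2, 0]

path = [1, 2, 0, 2, 0, 2, 0]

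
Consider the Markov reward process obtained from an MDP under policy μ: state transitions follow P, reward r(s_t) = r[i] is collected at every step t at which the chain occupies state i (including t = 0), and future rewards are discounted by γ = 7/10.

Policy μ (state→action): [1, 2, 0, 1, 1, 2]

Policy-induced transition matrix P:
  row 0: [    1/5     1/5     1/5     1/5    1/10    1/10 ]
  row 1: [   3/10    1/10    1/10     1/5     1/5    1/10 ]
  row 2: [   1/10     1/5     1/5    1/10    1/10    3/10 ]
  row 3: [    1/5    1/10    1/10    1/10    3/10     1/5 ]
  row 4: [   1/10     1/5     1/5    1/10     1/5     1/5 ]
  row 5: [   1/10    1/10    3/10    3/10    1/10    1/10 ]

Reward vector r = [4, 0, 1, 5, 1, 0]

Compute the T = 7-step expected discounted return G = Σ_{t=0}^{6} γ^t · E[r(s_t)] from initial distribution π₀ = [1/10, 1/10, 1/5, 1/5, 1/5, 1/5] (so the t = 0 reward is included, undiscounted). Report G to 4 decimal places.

t=0: π = [0.1000, 0.1000, 0.2000, 0.2000, 0.2000, 0.2000], E[r] = 1.8000, γ^t·E[r] = 1.800000, running G = 1.800000
t=1: π = [0.1500, 0.1500, 0.1900, 0.1600, 0.1700, 0.1800], E[r] = 1.7600, γ^t·E[r] = 1.232000, running G = 3.032000
t=2: π = [0.1610, 0.1510, 0.1870, 0.1660, 0.1640, 0.1710], E[r] = 1.8250, γ^t·E[r] = 0.894250, running G = 3.926250
t=3: π = [0.1629, 0.1512, 0.1854, 0.1654, 0.1647, 0.1704], E[r] = 1.8287, γ^t·E[r] = 0.627244, running G = 4.553494
t=4: π = [0.1631, 0.1513, 0.1854, 0.1655, 0.1647, 0.1701], E[r] = 1.8298, γ^t·E[r] = 0.439330, running G = 4.992824
t=5: π = [0.1631, 0.1513, 0.1853, 0.1655, 0.1647, 0.1701], E[r] = 1.8298, γ^t·E[r] = 0.307528, running G = 5.300353
t=6: π = [0.1631, 0.1513, 0.1853, 0.1655, 0.1647, 0.1701], E[r] = 1.8298, γ^t·E[r] = 0.215275, running G = 5.515628

G = 5.5156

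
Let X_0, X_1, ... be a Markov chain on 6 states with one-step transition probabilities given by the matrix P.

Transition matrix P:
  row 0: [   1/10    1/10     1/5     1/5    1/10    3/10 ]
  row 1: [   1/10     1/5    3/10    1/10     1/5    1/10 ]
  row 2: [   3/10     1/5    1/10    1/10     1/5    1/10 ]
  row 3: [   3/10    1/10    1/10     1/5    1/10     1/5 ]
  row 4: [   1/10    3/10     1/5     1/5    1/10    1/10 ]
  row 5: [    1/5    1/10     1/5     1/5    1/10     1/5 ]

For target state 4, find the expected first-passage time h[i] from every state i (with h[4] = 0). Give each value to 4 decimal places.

First-step conditioning: h[4] = 0; for i ≠ 4, h[i] = 1 + Σ_k P[i][k]·h[k].
  h[0] = 1 + 1/10·h[0] + 1/10·h[1] + 1/5·h[2] + 1/5·h[3] + 3/10·h[5]
  h[1] = 1 + 1/10·h[0] + 1/5·h[1] + 3/10·h[2] + 1/10·h[3] + 1/10·h[5]
  h[2] = 1 + 3/10·h[0] + 1/5·h[1] + 1/10·h[2] + 1/10·h[3] + 1/10·h[5]
  h[3] = 1 + 3/10·h[0] + 1/10·h[1] + 1/10·h[2] + 1/5·h[3] + 1/5·h[5]
  h[5] = 1 + 1/5·h[0] + 1/10·h[1] + 1/5·h[2] + 1/5·h[3] + 1/5·h[5]
Solving the 5×5 linear system over states ≠ 4 gives exactly h = [970/127, 850/127, 870/127, 980/127, 0, 970/127] (h[4] = 0 is the target).

h = [7.6378, 6.6929, 6.8504, 7.7165, 0.0000, 7.6378]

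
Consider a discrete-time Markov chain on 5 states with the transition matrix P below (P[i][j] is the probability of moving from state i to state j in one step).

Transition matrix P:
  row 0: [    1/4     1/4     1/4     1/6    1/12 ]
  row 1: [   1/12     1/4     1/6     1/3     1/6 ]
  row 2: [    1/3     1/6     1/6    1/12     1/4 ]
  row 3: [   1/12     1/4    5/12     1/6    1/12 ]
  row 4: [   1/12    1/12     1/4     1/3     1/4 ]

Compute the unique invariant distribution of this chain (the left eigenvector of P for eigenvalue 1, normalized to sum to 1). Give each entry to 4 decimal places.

Balance equations π_j = Σ_i π_i·P[i][j]:
  π_0 = 1/4·π_0 + 1/12·π_1 + 1/3·π_2 + 1/12·π_3 + 1/12·π_4
  π_1 = 1/4·π_0 + 1/4·π_1 + 1/6·π_2 + 1/4·π_3 + 1/12·π_4
  π_2 = 1/4·π_0 + 1/6·π_1 + 1/6·π_2 + 5/12·π_3 + 1/4·π_4
  π_3 = 1/6·π_0 + 1/3·π_1 + 1/12·π_2 + 1/6·π_3 + 1/3·π_4
  normalize: π_0 + π_1 + π_2 + π_3 + π_4 = 1
Solving the linear system gives exactly π = [1661/9536, 959/4768, 1179/4768, 991/4768, 1617/9536].

π = [0.1742, 0.2011, 0.2473, 0.2078, 0.1696]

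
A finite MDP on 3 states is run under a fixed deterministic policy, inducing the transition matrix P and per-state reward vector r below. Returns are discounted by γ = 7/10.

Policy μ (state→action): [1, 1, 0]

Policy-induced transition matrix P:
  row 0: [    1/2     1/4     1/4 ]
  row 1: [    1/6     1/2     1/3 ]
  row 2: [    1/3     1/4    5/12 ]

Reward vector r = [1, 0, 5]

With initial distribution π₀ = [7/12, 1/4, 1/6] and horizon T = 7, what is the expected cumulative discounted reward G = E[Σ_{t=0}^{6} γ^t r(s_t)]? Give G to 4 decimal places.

t=0: π = [0.5833, 0.2500, 0.1667], E[r] = 1.4167, γ^t·E[r] = 1.416667, running G = 1.416667
t=1: π = [0.3889, 0.3125, 0.2986], E[r] = 1.8819, γ^t·E[r] = 1.317361, running G = 2.734028
t=2: π = [0.3461, 0.3281, 0.3258], E[r] = 1.9751, γ^t·E[r] = 0.967807, running G = 3.701834
t=3: π = [0.3363, 0.3320, 0.3316], E[r] = 1.9946, γ^t·E[r] = 0.684131, running G = 4.385965
t=4: π = [0.3340, 0.3330, 0.3329], E[r] = 1.9988, γ^t·E[r] = 0.479904, running G = 4.865869
t=5: π = [0.3335, 0.3333, 0.3332], E[r] = 1.9997, γ^t·E[r] = 0.336092, running G = 5.201961
t=6: π = [0.3334, 0.3333, 0.3333], E[r] = 1.9999, γ^t·E[r] = 0.235290, running G = 5.437251

G = 5.4373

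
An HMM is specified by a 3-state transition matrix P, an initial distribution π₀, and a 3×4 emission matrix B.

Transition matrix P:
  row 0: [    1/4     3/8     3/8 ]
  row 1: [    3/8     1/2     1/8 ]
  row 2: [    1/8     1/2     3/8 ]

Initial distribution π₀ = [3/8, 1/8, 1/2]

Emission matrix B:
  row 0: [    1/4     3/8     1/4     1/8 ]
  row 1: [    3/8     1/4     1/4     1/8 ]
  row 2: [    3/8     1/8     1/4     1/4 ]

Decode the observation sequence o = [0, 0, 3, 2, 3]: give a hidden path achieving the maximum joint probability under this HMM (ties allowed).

path = [2, 2, 2, 2, 2]

t=0: δ = [9.375e-02, 4.688e-02, 1.875e-01]  (obs o_0=0)
t=1: δ = [5.859e-03, 3.516e-02, 2.637e-02]  ψ = [0, 2, 2]  (obs o_1=0)
t=2: δ = [1.648e-03, 2.197e-03, 2.472e-03]  ψ = [1, 1, 2]  (obs o_2=3)
t=3: δ = [2.060e-04, 3.090e-04, 2.317e-04]  ψ = [1, 2, 2]  (obs o_3=2)
t=4: δ = [1.448e-05, 1.931e-05, 2.173e-05]  ψ = [1, 1, 2]  (obs o_4=3)
backtrack: best end state = 2; path = [2, 2, 2, 2, 2]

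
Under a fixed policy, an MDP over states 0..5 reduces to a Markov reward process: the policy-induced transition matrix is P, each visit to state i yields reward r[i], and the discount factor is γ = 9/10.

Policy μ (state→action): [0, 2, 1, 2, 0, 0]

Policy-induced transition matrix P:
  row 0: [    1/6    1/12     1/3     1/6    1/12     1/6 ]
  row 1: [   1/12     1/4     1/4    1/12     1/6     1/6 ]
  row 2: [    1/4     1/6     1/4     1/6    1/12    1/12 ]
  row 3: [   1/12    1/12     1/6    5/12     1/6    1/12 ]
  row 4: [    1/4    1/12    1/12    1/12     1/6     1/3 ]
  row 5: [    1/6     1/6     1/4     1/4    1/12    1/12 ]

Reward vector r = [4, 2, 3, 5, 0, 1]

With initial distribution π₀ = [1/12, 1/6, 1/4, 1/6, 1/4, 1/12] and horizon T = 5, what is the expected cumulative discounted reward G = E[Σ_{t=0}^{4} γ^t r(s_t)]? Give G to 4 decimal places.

t=0: π = [0.0833, 0.1667, 0.2500, 0.1667, 0.2500, 0.0833], E[r] = 2.3333, γ^t·E[r] = 2.333333, running G = 2.333333
t=1: π = [0.1806, 0.1389, 0.2014, 0.1806, 0.1319, 0.1667], E[r] = 2.6736, γ^t·E[r] = 2.406250, running G = 4.739583
t=2: π = [0.1678, 0.1372, 0.2280, 0.2031, 0.1209, 0.1429], E[r] = 2.7882, γ^t·E[r] = 2.258438, running G = 6.998021
t=3: π = [0.1674, 0.1371, 0.2269, 0.2079, 0.1218, 0.1390], E[r] = 2.8027, γ^t·E[r] = 2.043176, running G = 9.041197
t=4: π = [0.1670, 0.1367, 0.2263, 0.2086, 0.1222, 0.1392], E[r] = 2.8026, γ^t·E[r] = 1.838784, running G = 10.879981

G = 10.8800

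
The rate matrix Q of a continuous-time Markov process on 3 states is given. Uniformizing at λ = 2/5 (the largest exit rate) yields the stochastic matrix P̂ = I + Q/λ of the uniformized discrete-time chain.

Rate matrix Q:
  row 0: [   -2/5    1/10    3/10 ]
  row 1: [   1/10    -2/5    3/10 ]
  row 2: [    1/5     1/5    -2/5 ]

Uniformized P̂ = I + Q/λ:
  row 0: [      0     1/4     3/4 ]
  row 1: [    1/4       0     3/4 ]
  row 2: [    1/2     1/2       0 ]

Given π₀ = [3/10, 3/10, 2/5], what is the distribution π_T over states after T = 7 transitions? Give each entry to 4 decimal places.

t=0: π = [0.3000, 0.3000, 0.4000]
t=1: π = [0.2750, 0.2750, 0.4500]
t=2: π = [0.2938, 0.2938, 0.4125]
t=3: π = [0.2797, 0.2797, 0.4406]
t=4: π = [0.2902, 0.2902, 0.4195]
t=5: π = [0.2823, 0.2823, 0.4354]
t=6: π = [0.2883, 0.2883, 0.4235]
t=7: π = [0.2838, 0.2838, 0.4324]

π = [0.2838, 0.2838, 0.4324]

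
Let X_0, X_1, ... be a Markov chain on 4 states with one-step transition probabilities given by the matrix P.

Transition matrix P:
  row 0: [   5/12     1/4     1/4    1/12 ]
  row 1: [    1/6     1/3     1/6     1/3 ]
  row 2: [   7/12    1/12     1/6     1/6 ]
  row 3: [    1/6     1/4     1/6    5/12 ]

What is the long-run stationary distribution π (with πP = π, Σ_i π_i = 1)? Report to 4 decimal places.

Balance equations π_j = Σ_i π_i·P[i][j]:
  π_0 = 5/12·π_0 + 1/6·π_1 + 7/12·π_2 + 1/6·π_3
  π_1 = 1/4·π_0 + 1/3·π_1 + 1/12·π_2 + 1/4·π_3
  π_2 = 1/4·π_0 + 1/6·π_1 + 1/6·π_2 + 1/6·π_3
  normalize: π_0 + π_1 + π_2 + π_3 = 1
Solving the linear system gives exactly π = [34/103, 269/1133, 20/103, 270/1133].

π = [0.3301, 0.2374, 0.1942, 0.2383]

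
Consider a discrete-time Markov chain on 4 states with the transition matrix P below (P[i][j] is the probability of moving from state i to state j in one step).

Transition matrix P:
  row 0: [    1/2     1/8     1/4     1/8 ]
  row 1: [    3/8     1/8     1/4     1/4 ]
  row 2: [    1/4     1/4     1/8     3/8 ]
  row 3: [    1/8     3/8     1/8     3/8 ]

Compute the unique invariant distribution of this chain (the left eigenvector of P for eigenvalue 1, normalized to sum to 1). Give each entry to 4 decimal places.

Balance equations π_j = Σ_i π_i·P[i][j]:
  π_0 = 1/2·π_0 + 3/8·π_1 + 1/4·π_2 + 1/8·π_3
  π_1 = 1/8·π_0 + 1/8·π_1 + 1/4·π_2 + 3/8·π_3
  π_2 = 1/4·π_0 + 1/4·π_1 + 1/8·π_2 + 1/8·π_3
  normalize: π_0 + π_1 + π_2 + π_3 = 1
Solving the linear system gives exactly π = [140/431, 93/431, 83/431, 115/431].

π = [0.3248, 0.2158, 0.1926, 0.2668]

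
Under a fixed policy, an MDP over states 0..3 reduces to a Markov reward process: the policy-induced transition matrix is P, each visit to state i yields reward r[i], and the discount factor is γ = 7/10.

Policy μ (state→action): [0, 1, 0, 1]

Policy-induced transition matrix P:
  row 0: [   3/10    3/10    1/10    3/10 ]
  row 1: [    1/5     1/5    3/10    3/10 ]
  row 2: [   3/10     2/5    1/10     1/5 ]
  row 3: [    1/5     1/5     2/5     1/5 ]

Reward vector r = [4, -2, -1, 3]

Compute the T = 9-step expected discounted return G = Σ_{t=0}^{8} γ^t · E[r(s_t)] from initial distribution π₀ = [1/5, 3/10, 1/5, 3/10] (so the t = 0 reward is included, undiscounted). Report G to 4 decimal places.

G = 3.0182

t=0: π = [0.2000, 0.3000, 0.2000, 0.3000], E[r] = 0.9000, γ^t·E[r] = 0.900000, running G = 0.900000
t=1: π = [0.2400, 0.2600, 0.2500, 0.2500], E[r] = 0.9400, γ^t·E[r] = 0.658000, running G = 1.558000
t=2: π = [0.2490, 0.2740, 0.2270, 0.2500], E[r] = 0.9710, γ^t·E[r] = 0.475790, running G = 2.033790
t=3: π = [0.2476, 0.2703, 0.2298, 0.2523], E[r] = 0.9769, γ^t·E[r] = 0.335077, running G = 2.368867
t=4: π = [0.2477, 0.2707, 0.2298, 0.2518], E[r] = 0.9751, γ^t·E[r] = 0.234131, running G = 2.602998
t=5: π = [0.2477, 0.2707, 0.2297, 0.2518], E[r] = 0.9754, γ^t·E[r] = 0.163936, running G = 2.766934
t=6: π = [0.2477, 0.2707, 0.2297, 0.2518], E[r] = 0.9754, γ^t·E[r] = 0.114754, running G = 2.881688
t=7: π = [0.2477, 0.2707, 0.2297, 0.2518], E[r] = 0.9754, γ^t·E[r] = 0.080327, running G = 2.962016
t=8: π = [0.2477, 0.2707, 0.2297, 0.2518], E[r] = 0.9754, γ^t·E[r] = 0.056229, running G = 3.018245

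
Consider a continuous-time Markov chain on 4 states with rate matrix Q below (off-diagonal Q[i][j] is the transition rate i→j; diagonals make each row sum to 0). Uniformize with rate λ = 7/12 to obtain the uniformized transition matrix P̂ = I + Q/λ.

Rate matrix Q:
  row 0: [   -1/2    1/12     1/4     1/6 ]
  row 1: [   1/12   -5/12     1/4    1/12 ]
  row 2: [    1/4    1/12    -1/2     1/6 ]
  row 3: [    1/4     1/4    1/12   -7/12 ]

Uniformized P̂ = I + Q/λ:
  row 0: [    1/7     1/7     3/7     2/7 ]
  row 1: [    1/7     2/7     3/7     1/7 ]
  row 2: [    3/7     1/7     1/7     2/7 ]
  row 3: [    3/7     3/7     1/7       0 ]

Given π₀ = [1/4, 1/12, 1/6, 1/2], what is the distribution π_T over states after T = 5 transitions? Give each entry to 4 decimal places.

t=0: π = [0.2500, 0.0833, 0.1667, 0.5000]
t=1: π = [0.3333, 0.2976, 0.2381, 0.1310]
t=2: π = [0.2483, 0.2228, 0.3231, 0.2058]
t=3: π = [0.2940, 0.2335, 0.2775, 0.1951]
t=4: π = [0.2779, 0.2320, 0.2936, 0.1966]
t=5: π = [0.2829, 0.2322, 0.2885, 0.1964]

π = [0.2829, 0.2322, 0.2885, 0.1964]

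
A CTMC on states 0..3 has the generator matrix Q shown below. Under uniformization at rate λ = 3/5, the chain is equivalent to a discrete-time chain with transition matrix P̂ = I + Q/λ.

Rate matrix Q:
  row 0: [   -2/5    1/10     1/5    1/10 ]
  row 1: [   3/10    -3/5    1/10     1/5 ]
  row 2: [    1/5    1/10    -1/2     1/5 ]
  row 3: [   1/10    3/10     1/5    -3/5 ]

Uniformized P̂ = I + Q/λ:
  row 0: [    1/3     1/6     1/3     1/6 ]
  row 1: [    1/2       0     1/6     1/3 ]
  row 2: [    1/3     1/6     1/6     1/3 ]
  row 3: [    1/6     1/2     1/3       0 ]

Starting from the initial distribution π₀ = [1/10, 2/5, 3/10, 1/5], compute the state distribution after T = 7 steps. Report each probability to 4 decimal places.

t=0: π = [0.1000, 0.4000, 0.3000, 0.2000]
t=1: π = [0.3667, 0.1667, 0.2167, 0.2500]
t=2: π = [0.3194, 0.2222, 0.2694, 0.1889]
t=3: π = [0.3389, 0.1926, 0.2514, 0.2171]
t=4: π = [0.3292, 0.2069, 0.2593, 0.2045]
t=5: π = [0.3337, 0.2003, 0.2556, 0.2103]
t=6: π = [0.3317, 0.2034, 0.2573, 0.2076]
t=7: π = [0.3326, 0.2020, 0.2565, 0.2089]

π = [0.3326, 0.2020, 0.2565, 0.2089]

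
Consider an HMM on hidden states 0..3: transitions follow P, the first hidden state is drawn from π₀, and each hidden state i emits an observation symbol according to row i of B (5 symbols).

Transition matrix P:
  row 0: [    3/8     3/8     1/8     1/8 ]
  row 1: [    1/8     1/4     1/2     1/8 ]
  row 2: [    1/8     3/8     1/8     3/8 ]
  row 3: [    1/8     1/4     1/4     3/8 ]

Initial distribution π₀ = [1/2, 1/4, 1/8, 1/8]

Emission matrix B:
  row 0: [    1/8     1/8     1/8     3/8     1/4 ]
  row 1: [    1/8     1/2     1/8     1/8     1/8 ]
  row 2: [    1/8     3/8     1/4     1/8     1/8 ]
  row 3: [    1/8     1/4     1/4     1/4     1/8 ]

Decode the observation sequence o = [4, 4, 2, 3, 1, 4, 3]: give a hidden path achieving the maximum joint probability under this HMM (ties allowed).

path = [0, 0, 0, 0, 1, 2, 3]

t=0: δ = [1.250e-01, 3.125e-02, 1.562e-02, 1.562e-02]  (obs o_0=4)
t=1: δ = [1.172e-02, 5.859e-03, 1.953e-03, 1.953e-03]  ψ = [0, 0, 0, 0]  (obs o_1=4)
t=2: δ = [5.493e-04, 5.493e-04, 7.324e-04, 3.662e-04]  ψ = [0, 0, 1, 0]  (obs o_2=2)
t=3: δ = [7.725e-05, 3.433e-05, 3.433e-05, 6.866e-05]  ψ = [0, 2, 1, 2]  (obs o_3=3)
t=4: δ = [3.621e-06, 1.448e-05, 6.437e-06, 6.437e-06]  ψ = [0, 0, 1, 3]  (obs o_4=1)
t=5: δ = [4.526e-07, 4.526e-07, 9.052e-07, 3.017e-07]  ψ = [1, 1, 1, 2]  (obs o_5=4)
t=6: δ = [6.365e-08, 4.243e-08, 2.829e-08, 8.487e-08]  ψ = [0, 2, 1, 2]  (obs o_6=3)
backtrack: best end state = 3; path = [0, 0, 0, 0, 1, 2, 3]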